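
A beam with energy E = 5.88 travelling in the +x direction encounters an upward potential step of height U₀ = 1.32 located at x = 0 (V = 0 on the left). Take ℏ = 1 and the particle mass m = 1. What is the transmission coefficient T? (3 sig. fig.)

T = 0.996

The wavenumbers are k₁ = √(2mE)/ℏ = 3.429 on the left and k₂ = √(2m(E − U₀))/ℏ = 3.020 on the right.
Continuity of ψ and ψ′ at the step yields the reflection amplitude r = (k₁ − k₂)/(k₁ + k₂) = 0.06347; thus R = |r|² = 0.004029, T = 0.9960.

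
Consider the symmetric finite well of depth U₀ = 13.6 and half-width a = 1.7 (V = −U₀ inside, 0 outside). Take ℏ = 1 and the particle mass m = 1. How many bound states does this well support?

Define the well-strength parameter z₀ = (a/ℏ)√(2mU₀) = 1.7 × √(2·1·13.6) = 8.866.
A new bound state (alternating even/odd) appears each time z₀ passes a multiple of π/2, so N = ⌊2z₀/π⌋ + 1 = ⌊5.644⌋ + 1 = 6.

N = 6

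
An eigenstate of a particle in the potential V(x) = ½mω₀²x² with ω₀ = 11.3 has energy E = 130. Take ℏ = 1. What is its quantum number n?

n = 11

E_n = ℏω₀(n + ½) ⇒ n = E/(ℏω₀) − ½ = 130/11.3 − 0.5 = 11.004 → n = 11.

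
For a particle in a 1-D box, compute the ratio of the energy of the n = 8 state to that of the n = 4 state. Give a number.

4

E_n = n²π²ℏ²/(2mL²) so the ratio is n₂²/n₁² = 64/16 = 4.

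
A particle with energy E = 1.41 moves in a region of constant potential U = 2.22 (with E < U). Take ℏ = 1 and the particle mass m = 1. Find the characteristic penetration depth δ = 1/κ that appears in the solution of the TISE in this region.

Since E < U the TISE in this region is ψ'' = κ²ψ with κ = √(2m(U − E))/ℏ.
κ = √(2 × 1 × 0.81) = 1.273. The penetration depth is δ = 1/κ = 0.786.

δ = 0.786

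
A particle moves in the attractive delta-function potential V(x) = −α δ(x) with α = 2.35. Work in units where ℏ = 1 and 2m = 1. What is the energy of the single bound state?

For x ≠ 0 the bound state is ψ ∝ e^{−κ|x|}; integrating the TISE across the delta gives the cusp condition 2κ = 2mα/ℏ², so κ = 1.175.
Then E = −ℏ²κ²/(2m) = −mα²/(2ℏ²) = -1.381.

E = -1.38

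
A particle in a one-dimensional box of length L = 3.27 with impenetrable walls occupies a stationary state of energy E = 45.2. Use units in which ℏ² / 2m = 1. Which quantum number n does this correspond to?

From E_n = n²π²ℏ²/(2mL²) invert to n = √(2mL²E)/(πℏ).
n = (3.27/π) × √(2 × 0.5 × 45.2) = 6.998 → n = 7.

n = 7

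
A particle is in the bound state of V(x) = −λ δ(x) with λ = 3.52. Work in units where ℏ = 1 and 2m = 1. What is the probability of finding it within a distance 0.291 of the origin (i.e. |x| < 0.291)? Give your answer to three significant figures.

The normalised bound state is ψ = √κ e^{−κ|x|} with κ = mλ/ℏ² = 1.760.
P(|x| < d) = ∫_{−d}^{d} κ e^{−2κ|x|} dx = 1 − e^{−2κd} = 1 − e^{−1.024} = 0.6410.

P = 0.641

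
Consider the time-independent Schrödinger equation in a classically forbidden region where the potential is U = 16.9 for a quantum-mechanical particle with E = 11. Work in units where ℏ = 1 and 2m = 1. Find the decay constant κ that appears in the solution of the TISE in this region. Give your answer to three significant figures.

Since E < U the TISE in this region is ψ'' = κ²ψ with κ = √(2m(U − E))/ℏ.
κ = √(2 × 0.5 × 5.9) = 2.429.

κ = 2.43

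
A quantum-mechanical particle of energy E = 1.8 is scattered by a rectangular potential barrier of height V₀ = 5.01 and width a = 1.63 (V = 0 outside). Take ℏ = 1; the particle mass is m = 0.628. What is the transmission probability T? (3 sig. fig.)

E < V₀: inside the barrier ψ ∝ e^{±κx} with κ = √(2m(V₀ − E))/ℏ = 2.008.
κa = 3.273, sinh(κa) = 13.18.
The exact tunnelling result is T⁻¹ = 1 + V₀² sinh²(κa) / [4E(V₀ − E)] = 189.5, so T = 0.00528.

T = 0.00528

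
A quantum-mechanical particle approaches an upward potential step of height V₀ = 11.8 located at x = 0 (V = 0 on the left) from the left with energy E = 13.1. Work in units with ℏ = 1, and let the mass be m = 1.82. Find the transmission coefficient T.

The wavenumbers are k₁ = √(2mE)/ℏ = 6.905 on the left and k₂ = √(2m(E − V₀))/ℏ = 2.175 on the right.
Continuity of ψ and ψ′ at the step yields the reflection amplitude r = (k₁ − k₂)/(k₁ + k₂) = 0.5209; thus R = |r|² = 0.2713, T = 0.7287.

T = 0.729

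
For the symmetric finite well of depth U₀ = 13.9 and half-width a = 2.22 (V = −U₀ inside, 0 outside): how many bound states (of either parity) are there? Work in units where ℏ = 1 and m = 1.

Define the well-strength parameter z₀ = (a/ℏ)√(2mU₀) = 2.22 × √(2·1·13.9) = 11.71.
The even/odd transcendental equations gain one root per π/2 in z₀, giving N = 1 + ⌊2z₀/π⌋ = 1 + ⌊7.452⌋ = 8.

N = 8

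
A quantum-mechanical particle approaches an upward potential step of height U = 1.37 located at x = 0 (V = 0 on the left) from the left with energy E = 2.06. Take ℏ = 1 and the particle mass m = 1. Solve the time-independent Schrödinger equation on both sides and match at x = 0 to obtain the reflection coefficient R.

R = 0.0712

The wavenumbers are k₁ = √(2mE)/ℏ = 2.030 on the left and k₂ = √(2m(E − U))/ℏ = 1.175 on the right.
Continuity of ψ and ψ′ at the step yields the reflection amplitude r = (k₁ − k₂)/(k₁ + k₂) = 0.2668; thus R = |r|² = 0.07120, T = 0.9288.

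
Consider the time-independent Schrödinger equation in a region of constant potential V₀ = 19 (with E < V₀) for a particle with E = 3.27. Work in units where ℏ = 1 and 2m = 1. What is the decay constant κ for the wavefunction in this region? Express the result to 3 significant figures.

Since E < V₀ the TISE in this region is ψ'' = κ²ψ with κ = √(2m(V₀ − E))/ℏ.
κ = √(2 × 0.5 × 15.73) = 3.966.

κ = 3.97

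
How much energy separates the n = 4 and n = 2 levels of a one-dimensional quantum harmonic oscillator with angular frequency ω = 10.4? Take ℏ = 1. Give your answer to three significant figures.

E_n = ℏω(n + ½), so ΔE = (4 − 2) ℏω = 2 × 10.4 = 20.80.

ΔE = 20.8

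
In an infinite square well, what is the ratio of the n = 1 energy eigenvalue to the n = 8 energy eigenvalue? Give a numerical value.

0.015625

E_n = n²π²ℏ²/(2mL²) so the ratio is n₂²/n₁² = 1/64 = 0.015625.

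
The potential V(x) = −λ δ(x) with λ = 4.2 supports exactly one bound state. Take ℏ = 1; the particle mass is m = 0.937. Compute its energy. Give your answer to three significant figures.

The bound state is ψ(x) = √κ e^{−κ|x|}. The derivative jump ψ'(0⁺) − ψ'(0⁻) = −(2mλ/ℏ²)ψ(0) fixes κ = mλ/ℏ² = 3.935.
Then E = −ℏ²κ²/(2m) = −mλ²/(2ℏ²) = -8.264.

E = -8.26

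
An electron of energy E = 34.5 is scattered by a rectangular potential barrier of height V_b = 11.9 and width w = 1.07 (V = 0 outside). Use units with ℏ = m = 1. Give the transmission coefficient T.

E > V_b: inside the barrier k₂ = √(2m(E − V_b))/ℏ = 6.723, k₂w = 7.194.
T = [1 + V_b² sin²(k₂w) / (4E(E − V_b))]⁻¹ = 1/1.028 = 0.972.

T = 0.972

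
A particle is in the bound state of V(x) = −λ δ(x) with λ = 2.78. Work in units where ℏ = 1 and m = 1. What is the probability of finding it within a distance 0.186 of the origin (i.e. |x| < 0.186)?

P = 0.644

The normalised bound state is ψ = √κ e^{−κ|x|} with κ = mλ/ℏ² = 2.780.
P(|x| < d) = ∫_{−d}^{d} κ e^{−2κ|x|} dx = 1 − e^{−2κd} = 1 − e^{−1.034} = 0.6445.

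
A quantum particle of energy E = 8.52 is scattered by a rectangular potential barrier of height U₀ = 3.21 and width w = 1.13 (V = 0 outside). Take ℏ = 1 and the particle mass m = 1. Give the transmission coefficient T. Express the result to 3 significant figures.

E > U₀: inside the barrier k₂ = √(2m(E − U₀))/ℏ = 3.259, k₂w = 3.682.
Matching at both interfaces gives T⁻¹ = 1 + U₀² sin²(k₂w) / [4E(E − U₀)] = 1.015, hence T = 0.985.

T = 0.985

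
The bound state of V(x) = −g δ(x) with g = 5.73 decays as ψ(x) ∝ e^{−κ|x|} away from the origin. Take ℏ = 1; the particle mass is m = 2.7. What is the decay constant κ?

κ = 15.5

Integrate −(ℏ²/2m)ψ'' − gδ(x)ψ = Eψ from −ε to +ε: the ψ'' term gives ψ'(0⁺) − ψ'(0⁻) and the δ term gives −(2mg/ℏ²)ψ(0).
With ψ ∝ e^{−κ|x|} this yields −2κ = −2mg/ℏ², so κ = mg/ℏ² = 15.47.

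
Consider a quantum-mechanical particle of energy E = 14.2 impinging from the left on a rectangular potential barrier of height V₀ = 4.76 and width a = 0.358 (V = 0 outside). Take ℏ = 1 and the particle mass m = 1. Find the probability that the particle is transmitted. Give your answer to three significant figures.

T = 0.959

Above the barrier the interior wavenumber is k₂ = √(2m(E − V₀))/ℏ = 4.345, giving phase k₂a = 1.556.
Matching at both interfaces gives T⁻¹ = 1 + V₀² sin²(k₂a) / [4E(E − V₀)] = 1.042, hence T = 0.959.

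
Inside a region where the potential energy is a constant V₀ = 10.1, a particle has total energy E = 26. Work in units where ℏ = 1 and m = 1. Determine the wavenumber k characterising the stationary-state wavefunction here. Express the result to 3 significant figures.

k = 5.64

With E > V₀ the solution is oscillatory, ψ ∝ e^{±ikx} with k = √(2m(E − V₀))/ℏ.
k = √(2 × 1 × 15.9) = 5.639.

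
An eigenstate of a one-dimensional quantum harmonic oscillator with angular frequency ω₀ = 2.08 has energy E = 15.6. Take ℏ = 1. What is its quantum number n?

E_n = ℏω₀(n + ½) ⇒ n = E/(ℏω₀) − ½ = 15.6/2.08 − 0.5 = 7.000 → n = 7.

n = 7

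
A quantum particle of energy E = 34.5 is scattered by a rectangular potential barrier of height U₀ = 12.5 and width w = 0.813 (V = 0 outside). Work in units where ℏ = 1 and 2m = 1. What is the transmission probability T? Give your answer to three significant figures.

Above the barrier the interior wavenumber is k₂ = √(2m(E − U₀))/ℏ = 4.690, giving phase k₂w = 3.813.
T = [1 + U₀² sin²(k₂w) / (4E(E − U₀))]⁻¹ = 1/1.020 = 0.980.

T = 0.980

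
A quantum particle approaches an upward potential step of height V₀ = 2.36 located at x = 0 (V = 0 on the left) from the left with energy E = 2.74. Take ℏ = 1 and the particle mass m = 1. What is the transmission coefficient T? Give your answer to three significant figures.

On each side the TISE gives plane waves with k = √(2m(E − V))/ℏ: k₁ = √(2·1·2.74) = 2.341, k₂ = √(2·1·0.38) = 0.8718.
Continuity of ψ and ψ′ at the step yields the reflection amplitude r = (k₁ − k₂)/(k₁ + k₂) = 0.4573; thus R = |r|² = 0.2091, T = 0.7909.

T = 0.791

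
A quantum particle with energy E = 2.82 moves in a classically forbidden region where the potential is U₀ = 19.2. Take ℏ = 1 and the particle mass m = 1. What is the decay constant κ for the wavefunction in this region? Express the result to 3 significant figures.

Since E < U₀ the TISE in this region is ψ'' = κ²ψ with κ = √(2m(U₀ − E))/ℏ.
κ = √(2 × 1 × 16.38) = 5.724.

κ = 5.72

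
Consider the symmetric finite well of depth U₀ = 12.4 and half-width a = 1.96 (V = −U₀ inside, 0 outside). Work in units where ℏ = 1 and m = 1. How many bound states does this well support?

N = 7

Define the well-strength parameter z₀ = (a/ℏ)√(2mU₀) = 1.96 × √(2·1·12.4) = 9.761.
A new bound state (alternating even/odd) appears each time z₀ passes a multiple of π/2, so N = ⌊2z₀/π⌋ + 1 = ⌊6.214⌋ + 1 = 7.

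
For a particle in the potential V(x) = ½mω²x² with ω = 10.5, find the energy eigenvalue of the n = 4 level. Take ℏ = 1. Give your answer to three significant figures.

E = 47.3

The oscillator eigenvalues are E_n = ℏω(n + ½), so E_4 = 10.5 × 4.5 = 47.25.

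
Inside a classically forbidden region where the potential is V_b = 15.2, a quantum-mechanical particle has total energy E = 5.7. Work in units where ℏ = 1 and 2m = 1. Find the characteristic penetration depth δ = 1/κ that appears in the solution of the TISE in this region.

δ = 0.324

Since E < V_b the TISE in this region is ψ'' = κ²ψ with κ = √(2m(V_b − E))/ℏ.
κ = √(2 × 0.5 × 9.5) = 3.082. The penetration depth is δ = 1/κ = 0.324.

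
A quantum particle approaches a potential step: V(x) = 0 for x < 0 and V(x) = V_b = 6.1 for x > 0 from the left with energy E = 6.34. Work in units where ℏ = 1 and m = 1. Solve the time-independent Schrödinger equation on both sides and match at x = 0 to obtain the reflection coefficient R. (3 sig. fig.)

R = 0.455

On each side the TISE gives plane waves with k = √(2m(E − V))/ℏ: k₁ = √(2·1·6.34) = 3.561, k₂ = √(2·1·0.24) = 0.6928.
Continuity of ψ and ψ′ at the step yields the reflection amplitude r = (k₁ − k₂)/(k₁ + k₂) = 0.6743; thus R = |r|² = 0.4546, T = 0.5454.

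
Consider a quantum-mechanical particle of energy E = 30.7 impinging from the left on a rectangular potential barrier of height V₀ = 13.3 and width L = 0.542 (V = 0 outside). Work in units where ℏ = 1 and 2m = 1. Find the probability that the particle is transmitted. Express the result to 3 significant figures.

Above the barrier the interior wavenumber is k₂ = √(2m(E − V₀))/ℏ = 4.171, giving phase k₂L = 2.261.
T = [1 + V₀² sin²(k₂L) / (4E(E − V₀))]⁻¹ = 1/1.049 = 0.953.

T = 0.953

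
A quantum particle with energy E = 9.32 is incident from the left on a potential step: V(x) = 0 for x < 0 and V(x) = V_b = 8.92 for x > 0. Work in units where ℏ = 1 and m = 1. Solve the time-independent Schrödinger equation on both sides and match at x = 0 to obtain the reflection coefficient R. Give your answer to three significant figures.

On each side the TISE gives plane waves with k = √(2m(E − V))/ℏ: k₁ = √(2·1·9.32) = 4.317, k₂ = √(2·1·0.4) = 0.8944.
Matching ψ and ψ′ at x = 0 gives r = (k₁ − k₂)/(k₁ + k₂), so R = r² = 0.4313 and T = 1 − R = 0.5687.

R = 0.431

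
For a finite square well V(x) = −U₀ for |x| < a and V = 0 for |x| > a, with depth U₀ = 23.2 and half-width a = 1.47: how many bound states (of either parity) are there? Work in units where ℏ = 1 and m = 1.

N = 7

The dimensionless depth is z₀ = a√(2mU₀)/ℏ = 1.47 × √(46.40) = 10.01.
The even/odd transcendental equations gain one root per π/2 in z₀, giving N = 1 + ⌊2z₀/π⌋ = 1 + ⌊6.375⌋ = 7.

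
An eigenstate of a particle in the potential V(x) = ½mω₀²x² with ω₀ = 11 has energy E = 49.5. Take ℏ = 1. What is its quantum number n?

Invert E_n = (n + ½)ℏω₀: n = E/ℏω₀ − ½ = 4.000, so n = 4.

n = 4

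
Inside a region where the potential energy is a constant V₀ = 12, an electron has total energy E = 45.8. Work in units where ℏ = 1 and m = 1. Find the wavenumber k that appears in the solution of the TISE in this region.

With E > V₀ the solution is oscillatory, ψ ∝ e^{±ikx} with k = √(2m(E − V₀))/ℏ.
k = √(2 × 1 × 33.8) = 8.222.

k = 8.22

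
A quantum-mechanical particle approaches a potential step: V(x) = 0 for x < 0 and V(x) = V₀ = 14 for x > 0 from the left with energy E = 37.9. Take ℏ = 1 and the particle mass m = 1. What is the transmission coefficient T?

T = 0.987

On each side the TISE gives plane waves with k = √(2m(E − V))/ℏ: k₁ = √(2·1·37.9) = 8.706, k₂ = √(2·1·23.9) = 6.914.
Continuity of ψ and ψ′ at the step yields the reflection amplitude r = (k₁ − k₂)/(k₁ + k₂) = 0.1148; thus R = |r|² = 0.01317, T = 0.9868.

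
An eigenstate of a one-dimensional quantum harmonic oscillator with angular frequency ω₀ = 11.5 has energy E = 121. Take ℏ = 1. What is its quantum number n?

E_n = ℏω₀(n + ½) ⇒ n = E/(ℏω₀) − ½ = 121/11.5 − 0.5 = 10.022 → n = 10.

n = 10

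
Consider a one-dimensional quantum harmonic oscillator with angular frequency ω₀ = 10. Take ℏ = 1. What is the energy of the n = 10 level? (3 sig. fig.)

Using E_n = (n + ½)ℏω₀: E_10 = 10.5 × 10 = 105.0.

E = 105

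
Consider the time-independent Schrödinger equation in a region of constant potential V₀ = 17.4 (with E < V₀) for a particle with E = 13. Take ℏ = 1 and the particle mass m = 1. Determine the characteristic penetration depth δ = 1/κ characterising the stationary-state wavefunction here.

δ = 0.337

Since E < V₀ the TISE in this region is ψ'' = κ²ψ with κ = √(2m(V₀ − E))/ℏ.
κ = √(2 × 1 × 4.4) = 2.966. The penetration depth is δ = 1/κ = 0.337.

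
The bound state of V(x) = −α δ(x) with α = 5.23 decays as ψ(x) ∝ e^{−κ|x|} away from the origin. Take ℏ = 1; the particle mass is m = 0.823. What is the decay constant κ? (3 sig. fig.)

κ = 4.30

Integrate −(ℏ²/2m)ψ'' − αδ(x)ψ = Eψ from −ε to +ε: the ψ'' term gives ψ'(0⁺) − ψ'(0⁻) and the δ term gives −(2mα/ℏ²)ψ(0).
With ψ ∝ e^{−κ|x|} this yields −2κ = −2mα/ℏ², so κ = mα/ℏ² = 4.304.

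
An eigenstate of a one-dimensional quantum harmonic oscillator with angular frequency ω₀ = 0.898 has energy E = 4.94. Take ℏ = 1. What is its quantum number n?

n = 5

Invert E_n = (n + ½)ℏω₀: n = E/ℏω₀ − ½ = 5.001, so n = 5.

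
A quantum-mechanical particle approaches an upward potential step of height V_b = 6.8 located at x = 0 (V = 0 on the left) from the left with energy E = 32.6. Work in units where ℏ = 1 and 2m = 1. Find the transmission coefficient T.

The wavenumbers are k₁ = √(2mE)/ℏ = 5.710 on the left and k₂ = √(2m(E − V_b))/ℏ = 5.079 on the right.
Continuity of ψ and ψ′ at the step yields the reflection amplitude r = (k₁ − k₂)/(k₁ + k₂) = 0.05842; thus R = |r|² = 0.003413, T = 0.9966.

T = 0.997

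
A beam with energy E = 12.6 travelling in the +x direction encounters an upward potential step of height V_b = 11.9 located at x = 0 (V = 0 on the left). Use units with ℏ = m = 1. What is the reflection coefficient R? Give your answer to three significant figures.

R = 0.383

The wavenumbers are k₁ = √(2mE)/ℏ = 5.020 on the left and k₂ = √(2m(E − V_b))/ℏ = 1.183 on the right.
Matching ψ and ψ′ at x = 0 gives r = (k₁ − k₂)/(k₁ + k₂), so R = r² = 0.3826 and T = 1 − R = 0.6174.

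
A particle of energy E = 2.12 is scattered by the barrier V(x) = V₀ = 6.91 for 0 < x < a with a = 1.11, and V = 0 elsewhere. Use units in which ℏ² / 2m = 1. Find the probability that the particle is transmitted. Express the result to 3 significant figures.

T = 0.0261

Since E < V₀ the interior solution is evanescent with decay constant κ = √(2m(V₀ − E))/ℏ = 2.189.
κa = 2.429, sinh(κa) = 5.632.
Matching ψ, ψ′ at both faces gives T = [1 + V₀² sinh²(κa) / (4E(V₀ − E))]⁻¹ = 1/38.28 = 0.0261.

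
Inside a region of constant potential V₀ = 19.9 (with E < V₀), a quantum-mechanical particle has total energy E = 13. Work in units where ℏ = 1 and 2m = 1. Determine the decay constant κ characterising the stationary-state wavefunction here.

Since E < V₀ the TISE in this region is ψ'' = κ²ψ with κ = √(2m(V₀ − E))/ℏ.
κ = √(2 × 0.5 × 6.9) = 2.627.

κ = 2.63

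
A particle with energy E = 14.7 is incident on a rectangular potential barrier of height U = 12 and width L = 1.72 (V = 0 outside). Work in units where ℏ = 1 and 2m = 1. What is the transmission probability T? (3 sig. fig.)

T = 0.920

Above the barrier the interior wavenumber is k₂ = √(2m(E − U))/ℏ = 1.643, giving phase k₂L = 2.826.
T = [1 + U² sin²(k₂L) / (4E(E − U))]⁻¹ = 1/1.087 = 0.920.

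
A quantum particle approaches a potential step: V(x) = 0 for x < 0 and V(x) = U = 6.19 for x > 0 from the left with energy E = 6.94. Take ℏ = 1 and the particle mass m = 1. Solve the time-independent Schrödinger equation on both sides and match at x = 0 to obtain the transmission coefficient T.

The wavenumbers are k₁ = √(2mE)/ℏ = 3.726 on the left and k₂ = √(2m(E − U))/ℏ = 1.225 on the right.
Continuity of ψ and ψ′ at the step yields the reflection amplitude r = (k₁ − k₂)/(k₁ + k₂) = 0.5052; thus R = |r|² = 0.2552, T = 0.7448.

T = 0.745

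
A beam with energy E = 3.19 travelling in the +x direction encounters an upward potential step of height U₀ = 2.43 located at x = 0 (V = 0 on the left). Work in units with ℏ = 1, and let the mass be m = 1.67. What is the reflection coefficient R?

R = 0.118

On each side the TISE gives plane waves with k = √(2m(E − V))/ℏ: k₁ = √(2·1.67·3.19) = 3.264, k₂ = √(2·1.67·0.76) = 1.593.
Matching ψ and ψ′ at x = 0 gives r = (k₁ − k₂)/(k₁ + k₂), so R = r² = 0.1183 and T = 1 − R = 0.8817.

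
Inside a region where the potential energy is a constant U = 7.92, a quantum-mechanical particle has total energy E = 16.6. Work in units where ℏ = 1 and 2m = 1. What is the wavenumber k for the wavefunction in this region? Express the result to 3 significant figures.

k = 2.95

With E > U the solution is oscillatory, ψ ∝ e^{±ikx} with k = √(2m(E − U))/ℏ.
k = √(2 × 0.5 × 8.68) = 2.946.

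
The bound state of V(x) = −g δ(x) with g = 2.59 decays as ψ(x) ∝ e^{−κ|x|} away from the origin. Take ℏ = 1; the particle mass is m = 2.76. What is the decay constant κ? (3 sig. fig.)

Integrate −(ℏ²/2m)ψ'' − gδ(x)ψ = Eψ from −ε to +ε: the ψ'' term gives ψ'(0⁺) − ψ'(0⁻) and the δ term gives −(2mg/ℏ²)ψ(0).
With ψ ∝ e^{−κ|x|} this yields −2κ = −2mg/ℏ², so κ = mg/ℏ² = 7.148.

κ = 7.15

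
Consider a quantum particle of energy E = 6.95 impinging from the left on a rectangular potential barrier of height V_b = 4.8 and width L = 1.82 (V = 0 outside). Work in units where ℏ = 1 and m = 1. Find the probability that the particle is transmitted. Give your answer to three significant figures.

E > V_b: inside the barrier k₂ = √(2m(E − V_b))/ℏ = 2.074, k₂L = 3.774.
Matching at both interfaces gives T⁻¹ = 1 + V_b² sin²(k₂L) / [4E(E − V_b)] = 1.135, hence T = 0.881.

T = 0.881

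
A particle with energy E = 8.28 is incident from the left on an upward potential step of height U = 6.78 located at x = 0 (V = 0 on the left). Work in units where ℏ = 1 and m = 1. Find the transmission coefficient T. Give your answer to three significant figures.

T = 0.838

On each side the TISE gives plane waves with k = √(2m(E − V))/ℏ: k₁ = √(2·1·8.28) = 4.069, k₂ = √(2·1·1.5) = 1.732.
Matching ψ and ψ′ at x = 0 gives r = (k₁ − k₂)/(k₁ + k₂), so R = r² = 0.1623 and T = 1 − R = 0.8377.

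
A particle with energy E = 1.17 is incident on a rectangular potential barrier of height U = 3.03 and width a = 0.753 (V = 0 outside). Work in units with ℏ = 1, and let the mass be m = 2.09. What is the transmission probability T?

Since E < U the interior solution is evanescent with decay constant κ = √(2m(U − E))/ℏ = 2.788.
κa = 2.100, sinh(κa) = 4.020.
The exact tunnelling result is T⁻¹ = 1 + U² sinh²(κa) / [4E(U − E)] = 18.05, so T = 0.0554.

T = 0.0554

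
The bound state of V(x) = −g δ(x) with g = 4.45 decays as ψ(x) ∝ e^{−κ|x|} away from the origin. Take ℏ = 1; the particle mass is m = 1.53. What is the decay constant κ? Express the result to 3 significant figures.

κ = 6.81

Integrating the TISE across x = 0 gives the cusp condition ψ'(0⁺) − ψ'(0⁻) = −(2mg/ℏ²)ψ(0).
With ψ ∝ e^{−κ|x|} this yields −2κ = −2mg/ℏ², so κ = mg/ℏ² = 6.809.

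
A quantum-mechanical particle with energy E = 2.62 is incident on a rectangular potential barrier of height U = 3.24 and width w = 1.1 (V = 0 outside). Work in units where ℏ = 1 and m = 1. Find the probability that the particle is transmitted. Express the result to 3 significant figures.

T = 0.204

E < U: inside the barrier ψ ∝ e^{±κx} with κ = √(2m(U − E))/ℏ = 1.114.
κw = 1.225, sinh(κw) = 1.555.
Matching ψ, ψ′ at both faces gives T = [1 + U² sinh²(κw) / (4E(U − E))]⁻¹ = 1/4.907 = 0.204.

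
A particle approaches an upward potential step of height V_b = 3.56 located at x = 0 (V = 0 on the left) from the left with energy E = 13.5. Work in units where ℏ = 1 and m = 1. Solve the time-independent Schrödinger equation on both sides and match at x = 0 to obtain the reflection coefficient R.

On each side the TISE gives plane waves with k = √(2m(E − V))/ℏ: k₁ = √(2·1·13.5) = 5.196, k₂ = √(2·1·9.94) = 4.459.
Matching ψ and ψ′ at x = 0 gives r = (k₁ − k₂)/(k₁ + k₂), so R = r² = 0.005834 and T = 1 − R = 0.9942.

R = 0.00583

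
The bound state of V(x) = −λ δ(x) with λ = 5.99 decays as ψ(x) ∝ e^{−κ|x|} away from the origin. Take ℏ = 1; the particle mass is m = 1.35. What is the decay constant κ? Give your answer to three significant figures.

κ = 8.09

Integrating the TISE across x = 0 gives the cusp condition ψ'(0⁺) − ψ'(0⁻) = −(2mλ/ℏ²)ψ(0).
With ψ ∝ e^{−κ|x|} this yields −2κ = −2mλ/ℏ², so κ = mλ/ℏ² = 8.087.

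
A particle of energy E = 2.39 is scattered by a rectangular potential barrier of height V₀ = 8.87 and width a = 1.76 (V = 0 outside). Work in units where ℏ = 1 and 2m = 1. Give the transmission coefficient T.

E < V₀: inside the barrier ψ ∝ e^{±κx} with κ = √(2m(V₀ − E))/ℏ = 2.546.
κa = 4.480, sinh(κa) = 44.12.
Matching ψ, ψ′ at both faces gives T = [1 + V₀² sinh²(κa) / (4E(V₀ − E))]⁻¹ = 1/2473 = 0.000404.

T = 0.000404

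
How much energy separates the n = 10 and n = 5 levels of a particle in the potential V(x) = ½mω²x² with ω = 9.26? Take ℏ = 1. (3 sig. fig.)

ΔE = 46.3

E_n = ℏω(n + ½), so ΔE = (10 − 5) ℏω = 5 × 9.26 = 46.30.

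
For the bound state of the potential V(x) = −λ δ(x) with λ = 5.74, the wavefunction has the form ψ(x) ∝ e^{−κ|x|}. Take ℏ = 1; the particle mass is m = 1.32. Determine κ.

Integrating the TISE across x = 0 gives the cusp condition ψ'(0⁺) − ψ'(0⁻) = −(2mλ/ℏ²)ψ(0).
With ψ ∝ e^{−κ|x|} this yields −2κ = −2mλ/ℏ², so κ = mλ/ℏ² = 7.577.

κ = 7.58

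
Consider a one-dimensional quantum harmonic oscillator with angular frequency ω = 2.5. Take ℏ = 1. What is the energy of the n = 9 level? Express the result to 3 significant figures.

The oscillator eigenvalues are E_n = ℏω(n + ½), so E_9 = 2.5 × 9.5 = 23.75.

E = 23.8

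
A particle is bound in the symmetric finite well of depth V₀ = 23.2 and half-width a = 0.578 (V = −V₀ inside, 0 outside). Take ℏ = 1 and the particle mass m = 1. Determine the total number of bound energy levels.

N = 3

The dimensionless depth is z₀ = a√(2mV₀)/ℏ = 0.578 × √(46.40) = 3.937.
A new bound state (alternating even/odd) appears each time z₀ passes a multiple of π/2, so N = ⌊2z₀/π⌋ + 1 = ⌊2.506⌋ + 1 = 3.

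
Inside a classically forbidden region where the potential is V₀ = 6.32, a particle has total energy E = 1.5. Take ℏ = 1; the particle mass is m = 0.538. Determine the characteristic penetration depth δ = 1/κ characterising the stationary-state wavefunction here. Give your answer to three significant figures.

δ = 0.439

Since E < V₀ the TISE in this region is ψ'' = κ²ψ with κ = √(2m(V₀ − E))/ℏ.
κ = √(2 × 0.538 × 4.82) = 2.277. The penetration depth is δ = 1/κ = 0.439.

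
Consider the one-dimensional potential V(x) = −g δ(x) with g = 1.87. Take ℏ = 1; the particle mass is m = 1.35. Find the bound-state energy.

The bound state is ψ(x) = √κ e^{−κ|x|}. The derivative jump ψ'(0⁺) − ψ'(0⁻) = −(2mg/ℏ²)ψ(0) fixes κ = mg/ℏ² = 2.525.
Then E = −ℏ²κ²/(2m) = −mg²/(2ℏ²) = -2.360.

E = -2.36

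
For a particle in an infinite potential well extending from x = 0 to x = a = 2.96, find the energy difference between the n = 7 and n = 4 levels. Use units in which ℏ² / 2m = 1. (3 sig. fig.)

ΔE = 37.2

E_n = n²π²ℏ²/(2ma²), so ΔE = (7² − 4²) π²ℏ²/(2ma²).
ΔE = 33 × π² / (2 × 0.5 × 2.96²) = 37.17.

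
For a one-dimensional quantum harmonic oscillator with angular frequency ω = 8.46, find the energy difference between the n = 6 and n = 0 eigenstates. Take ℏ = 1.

E_n = ℏω(n + ½), so ΔE = (6 − 0) ℏω = 6 × 8.46 = 50.76.

ΔE = 50.8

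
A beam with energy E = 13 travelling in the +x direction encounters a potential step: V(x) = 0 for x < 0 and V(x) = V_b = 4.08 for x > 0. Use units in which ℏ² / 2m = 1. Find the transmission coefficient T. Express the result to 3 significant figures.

The wavenumbers are k₁ = √(2mE)/ℏ = 3.606 on the left and k₂ = √(2m(E − V_b))/ℏ = 2.987 on the right.
Matching ψ and ψ′ at x = 0 gives r = (k₁ − k₂)/(k₁ + k₂), so R = r² = 0.008815 and T = 1 − R = 0.9912.

T = 0.991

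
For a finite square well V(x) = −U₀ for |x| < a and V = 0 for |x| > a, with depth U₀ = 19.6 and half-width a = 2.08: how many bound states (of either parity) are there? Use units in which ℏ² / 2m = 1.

Define the well-strength parameter z₀ = (a/ℏ)√(2mU₀) = 2.08 × √(2·0.5·19.6) = 9.209.
The even/odd transcendental equations gain one root per π/2 in z₀, giving N = 1 + ⌊2z₀/π⌋ = 1 + ⌊5.862⌋ = 6.

N = 6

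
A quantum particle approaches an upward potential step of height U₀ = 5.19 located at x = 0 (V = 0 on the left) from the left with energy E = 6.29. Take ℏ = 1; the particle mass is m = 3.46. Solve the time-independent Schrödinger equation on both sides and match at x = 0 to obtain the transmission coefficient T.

On each side the TISE gives plane waves with k = √(2m(E − V))/ℏ: k₁ = √(2·3.46·6.29) = 6.597, k₂ = √(2·3.46·1.1) = 2.759.
Continuity of ψ and ψ′ at the step yields the reflection amplitude r = (k₁ − k₂)/(k₁ + k₂) = 0.4103; thus R = |r|² = 0.1683, T = 0.8317.

T = 0.832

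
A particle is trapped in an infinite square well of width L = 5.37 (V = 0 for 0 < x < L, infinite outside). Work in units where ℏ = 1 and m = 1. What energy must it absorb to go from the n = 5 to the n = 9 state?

E_n = n²π²ℏ²/(2mL²), so ΔE = (9² − 5²) π²ℏ²/(2mL²).
ΔE = 56 × π² / (2 × 1 × 5.37²) = 9.583.

ΔE = 9.58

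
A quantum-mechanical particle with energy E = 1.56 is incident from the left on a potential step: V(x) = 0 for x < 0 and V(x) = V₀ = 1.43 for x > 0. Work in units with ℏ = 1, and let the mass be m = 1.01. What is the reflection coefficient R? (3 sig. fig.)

The wavenumbers are k₁ = √(2mE)/ℏ = 1.775 on the left and k₂ = √(2m(E − V₀))/ℏ = 0.5124 on the right.
Continuity of ψ and ψ′ at the step yields the reflection amplitude r = (k₁ − k₂)/(k₁ + k₂) = 0.5520; thus R = |r|² = 0.3047, T = 0.6953.

R = 0.305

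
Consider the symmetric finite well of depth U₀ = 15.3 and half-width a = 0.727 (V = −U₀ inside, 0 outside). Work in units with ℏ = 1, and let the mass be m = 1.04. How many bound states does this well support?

N = 3

The dimensionless depth is z₀ = a√(2mU₀)/ℏ = 0.727 × √(31.82) = 4.101.
A new bound state (alternating even/odd) appears each time z₀ passes a multiple of π/2, so N = ⌊2z₀/π⌋ + 1 = ⌊2.611⌋ + 1 = 3.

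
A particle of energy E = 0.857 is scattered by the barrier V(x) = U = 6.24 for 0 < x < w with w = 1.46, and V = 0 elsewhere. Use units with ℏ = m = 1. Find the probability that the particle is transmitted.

Since E < U the interior solution is evanescent with decay constant κ = √(2m(U − E))/ℏ = 3.281.
κw = 4.790, sinh(κw) = 60.18.
Matching ψ, ψ′ at both faces gives T = [1 + U² sinh²(κw) / (4E(U − E))]⁻¹ = 1/7642 = 0.000131.

T = 0.000131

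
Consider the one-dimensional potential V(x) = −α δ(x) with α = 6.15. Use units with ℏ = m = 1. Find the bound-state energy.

The bound state is ψ(x) = √κ e^{−κ|x|}. The derivative jump ψ'(0⁺) − ψ'(0⁻) = −(2mα/ℏ²)ψ(0) fixes κ = mα/ℏ² = 6.150.
Then E = −ℏ²κ²/(2m) = −mα²/(2ℏ²) = -18.91.

E = -18.9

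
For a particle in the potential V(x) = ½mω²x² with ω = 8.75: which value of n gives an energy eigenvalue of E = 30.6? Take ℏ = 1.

E_n = ℏω(n + ½) ⇒ n = E/(ℏω) − ½ = 30.6/8.75 − 0.5 = 2.997 → n = 3.

n = 3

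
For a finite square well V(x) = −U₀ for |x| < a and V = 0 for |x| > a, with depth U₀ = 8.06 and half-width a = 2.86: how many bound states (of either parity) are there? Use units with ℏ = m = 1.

Define the well-strength parameter z₀ = (a/ℏ)√(2mU₀) = 2.86 × √(2·1·8.06) = 11.48.
The even/odd transcendental equations gain one root per π/2 in z₀, giving N = 1 + ⌊2z₀/π⌋ = 1 + ⌊7.310⌋ = 8.

N = 8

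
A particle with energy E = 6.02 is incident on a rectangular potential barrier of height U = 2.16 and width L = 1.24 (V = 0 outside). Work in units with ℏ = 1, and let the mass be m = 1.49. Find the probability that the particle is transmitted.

Above the barrier the interior wavenumber is k₂ = √(2m(E − U))/ℏ = 3.392, giving phase k₂L = 4.206.
T = [1 + U² sin²(k₂L) / (4E(E − U))]⁻¹ = 1/1.038 = 0.963.

T = 0.963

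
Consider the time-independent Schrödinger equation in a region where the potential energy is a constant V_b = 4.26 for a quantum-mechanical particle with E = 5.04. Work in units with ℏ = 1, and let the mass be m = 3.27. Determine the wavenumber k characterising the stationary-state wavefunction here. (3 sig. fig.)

k = 2.26

With E > V_b the solution is oscillatory, ψ ∝ e^{±ikx} with k = √(2m(E − V_b))/ℏ.
k = √(2 × 3.27 × 0.78) = 2.259.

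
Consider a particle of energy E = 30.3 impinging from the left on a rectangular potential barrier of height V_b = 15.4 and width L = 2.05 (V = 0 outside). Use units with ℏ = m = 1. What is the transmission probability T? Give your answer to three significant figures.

T = 0.888

Above the barrier the interior wavenumber is k₂ = √(2m(E − V_b))/ℏ = 5.459, giving phase k₂L = 11.19.
T = [1 + V_b² sin²(k₂L) / (4E(E − V_b))]⁻¹ = 1/1.126 = 0.888.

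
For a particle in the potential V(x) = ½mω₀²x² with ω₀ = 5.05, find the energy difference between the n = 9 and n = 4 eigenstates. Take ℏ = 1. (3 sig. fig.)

E_n = ℏω₀(n + ½), so ΔE = (9 − 4) ℏω₀ = 5 × 5.05 = 25.25.

ΔE = 25.3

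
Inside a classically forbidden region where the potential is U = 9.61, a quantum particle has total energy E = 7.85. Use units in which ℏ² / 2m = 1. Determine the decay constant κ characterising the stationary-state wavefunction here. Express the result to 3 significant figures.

κ = 1.33

Since E < U the TISE in this region is ψ'' = κ²ψ with κ = √(2m(U − E))/ℏ.
κ = √(2 × 0.5 × 1.76) = 1.327.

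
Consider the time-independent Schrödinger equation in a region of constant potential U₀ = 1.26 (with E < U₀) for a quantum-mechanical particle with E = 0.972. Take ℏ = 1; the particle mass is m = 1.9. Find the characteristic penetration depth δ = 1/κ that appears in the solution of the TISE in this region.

δ = 0.956

Since E < U₀ the TISE in this region is ψ'' = κ²ψ with κ = √(2m(U₀ − E))/ℏ.
κ = √(2 × 1.9 × 0.288) = 1.046. The penetration depth is δ = 1/κ = 0.956.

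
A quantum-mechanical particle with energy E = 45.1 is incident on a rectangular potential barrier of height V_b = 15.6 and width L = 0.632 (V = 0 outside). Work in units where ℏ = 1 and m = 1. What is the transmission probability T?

Above the barrier the interior wavenumber is k₂ = √(2m(E − V_b))/ℏ = 7.681, giving phase k₂L = 4.854.
T = [1 + V_b² sin²(k₂L) / (4E(E − V_b))]⁻¹ = 1/1.045 = 0.957.

T = 0.957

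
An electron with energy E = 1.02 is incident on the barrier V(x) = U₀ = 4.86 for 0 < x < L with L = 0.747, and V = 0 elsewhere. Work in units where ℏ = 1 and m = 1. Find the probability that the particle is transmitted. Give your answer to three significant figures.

E < U₀: inside the barrier ψ ∝ e^{±κx} with κ = √(2m(U₀ − E))/ℏ = 2.771.
κL = 2.070, sinh(κL) = 3.900.
Matching ψ, ψ′ at both faces gives T = [1 + U₀² sinh²(κL) / (4E(U₀ − E))]⁻¹ = 1/23.93 = 0.0418.

T = 0.0418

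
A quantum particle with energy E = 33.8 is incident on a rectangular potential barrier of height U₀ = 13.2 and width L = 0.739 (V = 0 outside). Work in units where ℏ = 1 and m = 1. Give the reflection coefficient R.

R = 0.0588

E > U₀: inside the barrier k₂ = √(2m(E − U₀))/ℏ = 6.419, k₂L = 4.743.
T = [1 + U₀² sin²(k₂L) / (4E(E − U₀))]⁻¹ = 1/1.063 = 0.941.
R = 1 − T = 0.0588.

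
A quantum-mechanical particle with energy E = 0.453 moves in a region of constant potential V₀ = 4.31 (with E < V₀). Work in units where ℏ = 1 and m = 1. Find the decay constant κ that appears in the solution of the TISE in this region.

κ = 2.78

Since E < V₀ the TISE in this region is ψ'' = κ²ψ with κ = √(2m(V₀ − E))/ℏ.
κ = √(2 × 1 × 3.857) = 2.777.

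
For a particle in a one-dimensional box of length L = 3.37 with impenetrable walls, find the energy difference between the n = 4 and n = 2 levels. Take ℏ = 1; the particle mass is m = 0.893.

E_n = n²π²ℏ²/(2mL²), so ΔE = (4² − 2²) π²ℏ²/(2mL²).
ΔE = 12 × π² / (2 × 0.893 × 3.37²) = 5.839.

ΔE = 5.84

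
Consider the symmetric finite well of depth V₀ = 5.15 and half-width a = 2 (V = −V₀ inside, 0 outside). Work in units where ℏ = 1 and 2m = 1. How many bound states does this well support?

N = 3

Define the well-strength parameter z₀ = (a/ℏ)√(2mV₀) = 2 × √(2·0.5·5.15) = 4.539.
The even/odd transcendental equations gain one root per π/2 in z₀, giving N = 1 + ⌊2z₀/π⌋ = 1 + ⌊2.889⌋ = 3.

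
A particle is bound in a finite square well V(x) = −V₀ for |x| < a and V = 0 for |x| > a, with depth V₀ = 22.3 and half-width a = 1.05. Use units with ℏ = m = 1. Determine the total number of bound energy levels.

Define the well-strength parameter z₀ = (a/ℏ)√(2mV₀) = 1.05 × √(2·1·22.3) = 7.012.
A new bound state (alternating even/odd) appears each time z₀ passes a multiple of π/2, so N = ⌊2z₀/π⌋ + 1 = ⌊4.464⌋ + 1 = 5.

N = 5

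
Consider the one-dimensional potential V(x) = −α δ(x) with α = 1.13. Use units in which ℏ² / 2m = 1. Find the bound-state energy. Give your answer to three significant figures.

For x ≠ 0 the bound state is ψ ∝ e^{−κ|x|}; integrating the TISE across the delta gives the cusp condition 2κ = 2mα/ℏ², so κ = 0.5650.
Then E = −ℏ²κ²/(2m) = −mα²/(2ℏ²) = -0.3192.

E = -0.319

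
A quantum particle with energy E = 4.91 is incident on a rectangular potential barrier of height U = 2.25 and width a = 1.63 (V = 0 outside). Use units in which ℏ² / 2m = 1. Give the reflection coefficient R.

Above the barrier the interior wavenumber is k₂ = √(2m(E − U))/ℏ = 1.631, giving phase k₂a = 2.658.
Matching at both interfaces gives T⁻¹ = 1 + U² sin²(k₂a) / [4E(E − U)] = 1.021, hence T = 0.980.
R = 1 − T = 0.0205.

R = 0.0205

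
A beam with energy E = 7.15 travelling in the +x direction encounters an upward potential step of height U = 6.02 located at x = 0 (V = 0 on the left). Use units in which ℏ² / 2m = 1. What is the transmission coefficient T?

The wavenumbers are k₁ = √(2mE)/ℏ = 2.674 on the left and k₂ = √(2m(E − U))/ℏ = 1.063 on the right.
Continuity of ψ and ψ′ at the step yields the reflection amplitude r = (k₁ − k₂)/(k₁ + k₂) = 0.4311; thus R = |r|² = 0.1858, T = 0.8142.

T = 0.814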